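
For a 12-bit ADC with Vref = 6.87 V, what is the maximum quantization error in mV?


The maximum quantization error is +/- LSB/2.
LSB = Vref / 2^n = 6.87 / 4096 = 0.00167725 V
Max error = LSB / 2 = 0.00167725 / 2 = 0.00083862 V
Max error = 0.8386 mV

0.8386 mV


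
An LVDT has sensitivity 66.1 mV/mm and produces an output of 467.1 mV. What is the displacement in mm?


Displacement = Vout / sensitivity.
d = 467.1 / 66.1
d = 7.067 mm

7.067 mm


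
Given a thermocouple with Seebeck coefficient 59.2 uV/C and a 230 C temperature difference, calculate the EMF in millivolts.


The thermocouple output V = sensitivity * dT.
V = 59.2 uV/C * 230 C
V = 13616.0 uV
V = 13.616 mV

13.616 mV


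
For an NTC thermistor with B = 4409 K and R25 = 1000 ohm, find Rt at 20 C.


NTC thermistor equation: Rt = R25 * exp(B * (1/T - 1/T25)).
T in Kelvin: 293.15 K, T25 = 298.15 K
1/T - 1/T25 = 1/293.15 - 1/298.15 = 5.721e-05
B * (1/T - 1/T25) = 4409 * 5.721e-05 = 0.2522
Rt = 1000 * exp(0.2522) = 1286.9 ohm

1286.9 ohm


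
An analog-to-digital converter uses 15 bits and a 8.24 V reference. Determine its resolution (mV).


The resolution (LSB) of an ADC is Vref / 2^n.
LSB = 8.24 / 2^15
LSB = 8.24 / 32768
LSB = 0.00025146 V = 0.25146484 mV

0.25146484 mV


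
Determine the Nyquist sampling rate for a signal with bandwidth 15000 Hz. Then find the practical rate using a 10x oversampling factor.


By Nyquist theorem, fs_min = 2 * fmax.
fs_min = 2 * 15000 = 30000 Hz
Practical rate = 10 * fs_min = 10 * 30000 = 300000 Hz

fs_min = 30000 Hz, fs_practical = 300000 Hz


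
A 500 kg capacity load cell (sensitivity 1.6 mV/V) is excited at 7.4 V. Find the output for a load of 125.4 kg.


Vout = rated_output * Vex * (load / capacity).
Vout = 1.6 * 7.4 * (125.4 / 500)
Vout = 1.6 * 7.4 * 0.2508
Vout = 2.969 mV

2.969 mV


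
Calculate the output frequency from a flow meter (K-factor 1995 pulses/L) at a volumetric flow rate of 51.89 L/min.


Frequency = K * Q / 60 (converting L/min to L/s).
f = 1995 * 51.89 / 60
f = 103520.55 / 60
f = 1725.34 Hz

1725.34 Hz


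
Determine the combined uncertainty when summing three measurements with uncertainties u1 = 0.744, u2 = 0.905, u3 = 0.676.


For a sum of independent quantities, uc = sqrt(u1^2 + u2^2 + u3^2).
uc = sqrt(0.744^2 + 0.905^2 + 0.676^2)
uc = sqrt(0.553536 + 0.819025 + 0.456976)
uc = 1.3526

1.3526


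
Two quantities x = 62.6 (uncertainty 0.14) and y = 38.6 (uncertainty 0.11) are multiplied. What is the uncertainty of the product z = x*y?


For a product z = x*y, the relative uncertainty is:
uz/z = sqrt((ux/x)^2 + (uy/y)^2)
Relative uncertainties: ux/x = 0.14/62.6 = 0.002236
uy/y = 0.11/38.6 = 0.00285
z = 62.6 * 38.6 = 2416.4
uz = 2416.4 * sqrt(0.002236^2 + 0.00285^2) = 8.753

8.753


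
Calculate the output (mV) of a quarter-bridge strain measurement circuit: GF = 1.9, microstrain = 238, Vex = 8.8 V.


Quarter bridge output: Vout = (GF * epsilon * Vex) / 4.
Vout = (1.9 * 238e-6 * 8.8) / 4
Vout = 0.00397936 / 4 V
Vout = 0.00099484 V = 0.9948 mV

0.9948 mV


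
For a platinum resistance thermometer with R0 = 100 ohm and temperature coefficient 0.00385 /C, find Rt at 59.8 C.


The RTD equation: Rt = R0 * (1 + alpha * T).
Rt = 100 * (1 + 0.00385 * 59.8)
Rt = 100 * (1 + 0.23023)
Rt = 100 * 1.23023
Rt = 123.023 ohm

123.023 ohm


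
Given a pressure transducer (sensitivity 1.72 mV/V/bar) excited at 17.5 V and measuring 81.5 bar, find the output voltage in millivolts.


Output = sensitivity * Vex * P.
Vout = 1.72 * 17.5 * 81.5
Vout = 30.1 * 81.5
Vout = 2453.15 mV

2453.15 mV


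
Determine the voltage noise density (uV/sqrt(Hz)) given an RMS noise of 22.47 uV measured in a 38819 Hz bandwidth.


Noise spectral density = Vrms / sqrt(BW).
NSD = 22.47 / sqrt(38819)
NSD = 22.47 / 197.0254
NSD = 0.114 uV/sqrt(Hz)

0.114 uV/sqrt(Hz)


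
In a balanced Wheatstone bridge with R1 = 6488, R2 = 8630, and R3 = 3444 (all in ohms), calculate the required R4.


At balance: R1*R4 = R2*R3, so R4 = R2*R3/R1.
R4 = 8630 * 3444 / 6488
R4 = 29721720 / 6488
R4 = 4581.03 ohm

4581.03 ohm


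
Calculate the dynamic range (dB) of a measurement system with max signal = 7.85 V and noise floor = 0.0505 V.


Dynamic range = 20 * log10(Vmax / Vnoise).
DR = 20 * log10(7.85 / 0.0505)
DR = 20 * log10(155.45)
DR = 43.83 dB

43.83 dB


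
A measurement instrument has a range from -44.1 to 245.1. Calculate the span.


Span = upper range - lower range.
Span = 245.1 - (-44.1)
Span = 289.2

289.2


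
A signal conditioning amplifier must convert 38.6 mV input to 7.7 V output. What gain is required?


Gain = Vout / Vin (converting to same units).
G = 7.7 V / 38.6 mV
G = 7700.0 mV / 38.6 mV
G = 199.48

199.48


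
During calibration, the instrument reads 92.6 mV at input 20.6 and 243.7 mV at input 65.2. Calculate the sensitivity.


Sensitivity = (y2 - y1) / (x2 - x1).
S = (243.7 - 92.6) / (65.2 - 20.6)
S = 151.1 / 44.6
S = 3.3879 mV/unit

3.3879 mV/unit


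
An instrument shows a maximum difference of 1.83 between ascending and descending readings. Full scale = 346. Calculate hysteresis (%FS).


Hysteresis = (max difference / full scale) * 100%.
H = (1.83 / 346) * 100
H = 0.529 %FS

0.529 %FS


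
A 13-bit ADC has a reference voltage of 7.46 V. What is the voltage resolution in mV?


The resolution (LSB) of an ADC is Vref / 2^n.
LSB = 7.46 / 2^13
LSB = 7.46 / 8192
LSB = 0.00091064 V = 0.91064453 mV

0.91064453 mV


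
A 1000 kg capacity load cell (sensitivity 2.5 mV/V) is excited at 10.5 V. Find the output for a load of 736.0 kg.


Vout = rated_output * Vex * (load / capacity).
Vout = 2.5 * 10.5 * (736.0 / 1000)
Vout = 2.5 * 10.5 * 0.736
Vout = 19.32 mV

19.32 mV


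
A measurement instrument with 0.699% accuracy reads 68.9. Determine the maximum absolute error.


Absolute error = (accuracy% / 100) * reading.
Error = (0.699 / 100) * 68.9
Error = 0.00699 * 68.9
Error = 0.4816

0.4816


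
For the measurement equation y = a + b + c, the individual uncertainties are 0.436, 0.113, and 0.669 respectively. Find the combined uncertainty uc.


For a sum of independent quantities, uc = sqrt(u1^2 + u2^2 + u3^2).
uc = sqrt(0.436^2 + 0.113^2 + 0.669^2)
uc = sqrt(0.190096 + 0.012769 + 0.447561)
uc = 0.8065

0.8065


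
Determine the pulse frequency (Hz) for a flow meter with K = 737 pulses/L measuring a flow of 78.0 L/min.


Frequency = K * Q / 60 (converting L/min to L/s).
f = 737 * 78.0 / 60
f = 57486.0 / 60
f = 958.1 Hz

958.1 Hz


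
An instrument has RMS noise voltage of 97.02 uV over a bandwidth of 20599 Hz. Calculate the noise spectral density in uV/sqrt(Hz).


Noise spectral density = Vrms / sqrt(BW).
NSD = 97.02 / sqrt(20599)
NSD = 97.02 / 143.5235
NSD = 0.676 uV/sqrt(Hz)

0.676 uV/sqrt(Hz)


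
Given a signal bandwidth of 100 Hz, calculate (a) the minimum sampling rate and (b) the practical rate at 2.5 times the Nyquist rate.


By Nyquist theorem, fs_min = 2 * fmax.
fs_min = 2 * 100 = 200 Hz
Practical rate = 2.5 * fs_min = 2.5 * 200 = 500 Hz

fs_min = 200 Hz, fs_practical = 500 Hz


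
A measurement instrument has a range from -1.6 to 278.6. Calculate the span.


Span = upper range - lower range.
Span = 278.6 - (-1.6)
Span = 280.2

280.2


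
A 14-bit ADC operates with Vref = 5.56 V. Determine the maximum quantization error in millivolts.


The maximum quantization error is +/- LSB/2.
LSB = Vref / 2^n = 5.56 / 16384 = 0.00033936 V
Max error = LSB / 2 = 0.00033936 / 2 = 0.00016968 V
Max error = 0.1697 mV

0.1697 mV


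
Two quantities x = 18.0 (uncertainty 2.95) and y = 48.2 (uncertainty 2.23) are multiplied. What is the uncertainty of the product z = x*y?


For a product z = x*y, the relative uncertainty is:
uz/z = sqrt((ux/x)^2 + (uy/y)^2)
Relative uncertainties: ux/x = 2.95/18.0 = 0.163889
uy/y = 2.23/48.2 = 0.046266
z = 18.0 * 48.2 = 867.6
uz = 867.6 * sqrt(0.163889^2 + 0.046266^2) = 147.747

147.747


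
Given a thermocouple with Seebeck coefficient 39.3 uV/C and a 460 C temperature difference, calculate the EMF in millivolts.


The thermocouple output V = sensitivity * dT.
V = 39.3 uV/C * 460 C
V = 18078.0 uV
V = 18.078 mV

18.078 mV


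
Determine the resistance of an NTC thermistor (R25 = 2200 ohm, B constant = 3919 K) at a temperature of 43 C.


NTC thermistor equation: Rt = R25 * exp(B * (1/T - 1/T25)).
T in Kelvin: 316.15 K, T25 = 298.15 K
1/T - 1/T25 = 1/316.15 - 1/298.15 = -0.00019096
B * (1/T - 1/T25) = 3919 * -0.00019096 = -0.7484
Rt = 2200 * exp(-0.7484) = 1040.9 ohm

1040.9 ohm


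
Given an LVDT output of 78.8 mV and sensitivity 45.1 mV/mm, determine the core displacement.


Displacement = Vout / sensitivity.
d = 78.8 / 45.1
d = 1.747 mm

1.747 mm


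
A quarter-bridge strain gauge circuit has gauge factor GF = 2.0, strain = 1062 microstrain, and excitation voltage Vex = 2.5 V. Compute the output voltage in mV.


Quarter bridge output: Vout = (GF * epsilon * Vex) / 4.
Vout = (2.0 * 1062e-6 * 2.5) / 4
Vout = 0.00531 / 4 V
Vout = 0.0013275 V = 1.3275 mV

1.3275 mV


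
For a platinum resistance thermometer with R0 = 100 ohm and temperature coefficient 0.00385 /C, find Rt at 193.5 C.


The RTD equation: Rt = R0 * (1 + alpha * T).
Rt = 100 * (1 + 0.00385 * 193.5)
Rt = 100 * (1 + 0.744975)
Rt = 100 * 1.744975
Rt = 174.498 ohm

174.498 ohm


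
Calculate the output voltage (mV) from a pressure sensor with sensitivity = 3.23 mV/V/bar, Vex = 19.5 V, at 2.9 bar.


Output = sensitivity * Vex * P.
Vout = 3.23 * 19.5 * 2.9
Vout = 62.985 * 2.9
Vout = 182.66 mV

182.66 mV


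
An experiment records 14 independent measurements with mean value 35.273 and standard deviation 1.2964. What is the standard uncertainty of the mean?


The standard uncertainty for Type A evaluation is u = s / sqrt(n).
u = 1.2964 / sqrt(14)
u = 1.2964 / 3.7417
u = 0.3465

0.3465


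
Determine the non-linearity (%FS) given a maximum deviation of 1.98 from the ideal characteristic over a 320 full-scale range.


Linearity error = (max deviation / full scale) * 100%.
Linearity = (1.98 / 320) * 100
Linearity = 0.619 %FS

0.619 %FS


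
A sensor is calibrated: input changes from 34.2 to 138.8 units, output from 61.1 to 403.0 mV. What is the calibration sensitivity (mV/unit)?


Sensitivity = (y2 - y1) / (x2 - x1).
S = (403.0 - 61.1) / (138.8 - 34.2)
S = 341.9 / 104.6
S = 3.2686 mV/unit

3.2686 mV/unit


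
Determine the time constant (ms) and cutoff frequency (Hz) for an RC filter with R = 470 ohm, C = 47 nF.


Time constant: tau = R * C.
tau = 470 * 4.70e-08 = 2.209e-05 s
tau = 0.0221 ms
Cutoff frequency: fc = 1 / (2*pi*R*C).
fc = 1 / (2*pi*2.209e-05) = 7204.84 Hz

tau = 0.0221 ms, fc = 7204.84 Hz


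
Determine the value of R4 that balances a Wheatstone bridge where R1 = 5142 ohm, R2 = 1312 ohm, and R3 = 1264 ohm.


At balance: R1*R4 = R2*R3, so R4 = R2*R3/R1.
R4 = 1312 * 1264 / 5142
R4 = 1658368 / 5142
R4 = 322.51 ohm

322.51 ohm


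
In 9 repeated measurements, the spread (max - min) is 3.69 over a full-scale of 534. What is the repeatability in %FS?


Repeatability = (spread / full scale) * 100%.
R = (3.69 / 534) * 100
R = 0.691 %FS

0.691 %FS


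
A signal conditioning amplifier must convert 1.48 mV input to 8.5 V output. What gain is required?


Gain = Vout / Vin (converting to same units).
G = 8.5 V / 1.48 mV
G = 8500.0 mV / 1.48 mV
G = 5743.24

5743.24


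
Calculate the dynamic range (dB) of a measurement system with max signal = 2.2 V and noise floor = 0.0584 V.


Dynamic range = 20 * log10(Vmax / Vnoise).
DR = 20 * log10(2.2 / 0.0584)
DR = 20 * log10(37.67)
DR = 31.52 dB

31.52 dB


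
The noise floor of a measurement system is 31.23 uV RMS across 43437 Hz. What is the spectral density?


Noise spectral density = Vrms / sqrt(BW).
NSD = 31.23 / sqrt(43437)
NSD = 31.23 / 208.4155
NSD = 0.1498 uV/sqrt(Hz)

0.1498 uV/sqrt(Hz)


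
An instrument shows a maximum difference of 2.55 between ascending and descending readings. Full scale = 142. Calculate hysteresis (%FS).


Hysteresis = (max difference / full scale) * 100%.
H = (2.55 / 142) * 100
H = 1.796 %FS

1.796 %FS


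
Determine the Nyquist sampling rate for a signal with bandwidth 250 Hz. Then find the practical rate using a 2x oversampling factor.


By Nyquist theorem, fs_min = 2 * fmax.
fs_min = 2 * 250 = 500 Hz
Practical rate = 2 * fs_min = 2 * 500 = 1000 Hz

fs_min = 500 Hz, fs_practical = 1000 Hz


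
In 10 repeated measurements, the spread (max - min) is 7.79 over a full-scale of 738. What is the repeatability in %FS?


Repeatability = (spread / full scale) * 100%.
R = (7.79 / 738) * 100
R = 1.056 %FS

1.056 %FS


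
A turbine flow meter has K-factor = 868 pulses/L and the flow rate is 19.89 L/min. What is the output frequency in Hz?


Frequency = K * Q / 60 (converting L/min to L/s).
f = 868 * 19.89 / 60
f = 17264.52 / 60
f = 287.74 Hz

287.74 Hz


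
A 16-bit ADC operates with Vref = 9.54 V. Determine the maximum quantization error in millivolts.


The maximum quantization error is +/- LSB/2.
LSB = Vref / 2^n = 9.54 / 65536 = 0.00014557 V
Max error = LSB / 2 = 0.00014557 / 2 = 7.278e-05 V
Max error = 0.0728 mV

0.0728 mV


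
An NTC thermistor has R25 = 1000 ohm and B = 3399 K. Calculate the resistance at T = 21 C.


NTC thermistor equation: Rt = R25 * exp(B * (1/T - 1/T25)).
T in Kelvin: 294.15 K, T25 = 298.15 K
1/T - 1/T25 = 1/294.15 - 1/298.15 = 4.561e-05
B * (1/T - 1/T25) = 3399 * 4.561e-05 = 0.155
Rt = 1000 * exp(0.155) = 1167.7 ohm

1167.7 ohm


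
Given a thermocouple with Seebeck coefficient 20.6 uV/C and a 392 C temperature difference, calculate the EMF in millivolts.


The thermocouple output V = sensitivity * dT.
V = 20.6 uV/C * 392 C
V = 8075.2 uV
V = 8.075 mV

8.075 mV


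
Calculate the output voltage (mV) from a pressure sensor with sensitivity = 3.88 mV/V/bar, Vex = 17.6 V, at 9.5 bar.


Output = sensitivity * Vex * P.
Vout = 3.88 * 17.6 * 9.5
Vout = 68.288 * 9.5
Vout = 648.74 mV

648.74 mV


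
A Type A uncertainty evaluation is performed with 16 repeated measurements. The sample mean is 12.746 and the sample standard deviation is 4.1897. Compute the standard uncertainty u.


The standard uncertainty for Type A evaluation is u = s / sqrt(n).
u = 4.1897 / sqrt(16)
u = 4.1897 / 4.0
u = 1.0474

1.0474


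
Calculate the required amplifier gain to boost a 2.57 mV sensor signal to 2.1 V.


Gain = Vout / Vin (converting to same units).
G = 2.1 V / 2.57 mV
G = 2100.0 mV / 2.57 mV
G = 817.12

817.12


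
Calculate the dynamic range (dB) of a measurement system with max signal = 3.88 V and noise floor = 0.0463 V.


Dynamic range = 20 * log10(Vmax / Vnoise).
DR = 20 * log10(3.88 / 0.0463)
DR = 20 * log10(83.8)
DR = 38.47 dB

38.47 dB


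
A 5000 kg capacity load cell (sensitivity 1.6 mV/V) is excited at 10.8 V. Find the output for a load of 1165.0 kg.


Vout = rated_output * Vex * (load / capacity).
Vout = 1.6 * 10.8 * (1165.0 / 5000)
Vout = 1.6 * 10.8 * 0.233
Vout = 4.026 mV

4.026 mV


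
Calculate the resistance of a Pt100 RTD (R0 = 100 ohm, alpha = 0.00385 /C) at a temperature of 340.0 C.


The RTD equation: Rt = R0 * (1 + alpha * T).
Rt = 100 * (1 + 0.00385 * 340.0)
Rt = 100 * (1 + 1.309)
Rt = 100 * 2.309
Rt = 230.9 ohm

230.9 ohm


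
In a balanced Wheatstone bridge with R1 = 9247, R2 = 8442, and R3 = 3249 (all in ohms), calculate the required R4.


At balance: R1*R4 = R2*R3, so R4 = R2*R3/R1.
R4 = 8442 * 3249 / 9247
R4 = 27428058 / 9247
R4 = 2966.16 ohm

2966.16 ohm


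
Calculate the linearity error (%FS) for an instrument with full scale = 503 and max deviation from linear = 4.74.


Linearity error = (max deviation / full scale) * 100%.
Linearity = (4.74 / 503) * 100
Linearity = 0.942 %FS

0.942 %FS


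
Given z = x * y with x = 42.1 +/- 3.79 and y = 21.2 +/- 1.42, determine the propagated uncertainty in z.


For a product z = x*y, the relative uncertainty is:
uz/z = sqrt((ux/x)^2 + (uy/y)^2)
Relative uncertainties: ux/x = 3.79/42.1 = 0.090024
uy/y = 1.42/21.2 = 0.066981
z = 42.1 * 21.2 = 892.5
uz = 892.5 * sqrt(0.090024^2 + 0.066981^2) = 100.148

100.148


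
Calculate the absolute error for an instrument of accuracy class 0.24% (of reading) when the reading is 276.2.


Absolute error = (accuracy% / 100) * reading.
Error = (0.24 / 100) * 276.2
Error = 0.0024 * 276.2
Error = 0.6629

0.6629


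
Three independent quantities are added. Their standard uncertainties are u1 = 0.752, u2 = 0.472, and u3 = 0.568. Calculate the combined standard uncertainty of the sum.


For a sum of independent quantities, uc = sqrt(u1^2 + u2^2 + u3^2).
uc = sqrt(0.752^2 + 0.472^2 + 0.568^2)
uc = sqrt(0.565504 + 0.222784 + 0.322624)
uc = 1.054

1.054


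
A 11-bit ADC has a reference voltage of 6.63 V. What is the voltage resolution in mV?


The resolution (LSB) of an ADC is Vref / 2^n.
LSB = 6.63 / 2^11
LSB = 6.63 / 2048
LSB = 0.0032373 V = 3.23730469 mV

3.23730469 mV


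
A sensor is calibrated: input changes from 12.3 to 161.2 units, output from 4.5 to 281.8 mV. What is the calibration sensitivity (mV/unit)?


Sensitivity = (y2 - y1) / (x2 - x1).
S = (281.8 - 4.5) / (161.2 - 12.3)
S = 277.3 / 148.9
S = 1.8623 mV/unit

1.8623 mV/unit


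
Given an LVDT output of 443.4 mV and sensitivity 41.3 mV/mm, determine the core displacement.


Displacement = Vout / sensitivity.
d = 443.4 / 41.3
d = 10.736 mm

10.736 mm


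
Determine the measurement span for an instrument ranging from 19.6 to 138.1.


Span = upper range - lower range.
Span = 138.1 - (19.6)
Span = 118.5

118.5


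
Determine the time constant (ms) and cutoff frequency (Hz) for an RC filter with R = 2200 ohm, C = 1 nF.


Time constant: tau = R * C.
tau = 2200 * 1.00e-09 = 2.2e-06 s
tau = 0.0022 ms
Cutoff frequency: fc = 1 / (2*pi*R*C).
fc = 1 / (2*pi*2.2e-06) = 72343.16 Hz

tau = 0.0022 ms, fc = 72343.16 Hz


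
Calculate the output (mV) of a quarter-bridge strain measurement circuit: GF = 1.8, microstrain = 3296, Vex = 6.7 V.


Quarter bridge output: Vout = (GF * epsilon * Vex) / 4.
Vout = (1.8 * 3296e-6 * 6.7) / 4
Vout = 0.03974976 / 4 V
Vout = 0.00993744 V = 9.9374 mV

9.9374 mV


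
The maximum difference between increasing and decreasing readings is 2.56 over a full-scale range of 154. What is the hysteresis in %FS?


Hysteresis = (max difference / full scale) * 100%.
H = (2.56 / 154) * 100
H = 1.662 %FS

1.662 %FS


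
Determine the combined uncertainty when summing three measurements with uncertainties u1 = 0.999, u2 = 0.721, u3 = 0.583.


For a sum of independent quantities, uc = sqrt(u1^2 + u2^2 + u3^2).
uc = sqrt(0.999^2 + 0.721^2 + 0.583^2)
uc = sqrt(0.998001 + 0.519841 + 0.339889)
uc = 1.363

1.363


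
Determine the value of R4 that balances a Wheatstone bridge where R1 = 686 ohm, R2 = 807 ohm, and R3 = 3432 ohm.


At balance: R1*R4 = R2*R3, so R4 = R2*R3/R1.
R4 = 807 * 3432 / 686
R4 = 2769624 / 686
R4 = 4037.35 ohm

4037.35 ohm


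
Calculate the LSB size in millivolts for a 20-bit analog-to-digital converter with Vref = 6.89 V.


The resolution (LSB) of an ADC is Vref / 2^n.
LSB = 6.89 / 2^20
LSB = 6.89 / 1048576
LSB = 6.57e-06 V = 0.00657082 mV

0.00657082 mV


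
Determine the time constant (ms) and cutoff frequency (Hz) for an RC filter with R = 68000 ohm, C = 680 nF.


Time constant: tau = R * C.
tau = 68000 * 6.80e-07 = 0.04624 s
tau = 46.24 ms
Cutoff frequency: fc = 1 / (2*pi*R*C).
fc = 1 / (2*pi*0.04624) = 3.44 Hz

tau = 46.24 ms, fc = 3.44 Hz


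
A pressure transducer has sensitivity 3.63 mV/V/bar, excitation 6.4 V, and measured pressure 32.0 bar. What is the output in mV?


Output = sensitivity * Vex * P.
Vout = 3.63 * 6.4 * 32.0
Vout = 23.232 * 32.0
Vout = 743.42 mV

743.42 mV


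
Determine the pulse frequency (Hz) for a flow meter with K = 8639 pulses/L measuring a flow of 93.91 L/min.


Frequency = K * Q / 60 (converting L/min to L/s).
f = 8639 * 93.91 / 60
f = 811288.49 / 60
f = 13521.47 Hz

13521.47 Hz


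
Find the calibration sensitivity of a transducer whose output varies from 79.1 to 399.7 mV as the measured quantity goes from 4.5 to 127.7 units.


Sensitivity = (y2 - y1) / (x2 - x1).
S = (399.7 - 79.1) / (127.7 - 4.5)
S = 320.6 / 123.2
S = 2.6023 mV/unit

2.6023 mV/unit


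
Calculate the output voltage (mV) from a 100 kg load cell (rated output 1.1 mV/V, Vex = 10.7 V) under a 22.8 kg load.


Vout = rated_output * Vex * (load / capacity).
Vout = 1.1 * 10.7 * (22.8 / 100)
Vout = 1.1 * 10.7 * 0.228
Vout = 2.684 mV

2.684 mV


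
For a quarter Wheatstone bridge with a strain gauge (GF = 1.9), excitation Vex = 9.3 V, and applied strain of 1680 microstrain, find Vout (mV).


Quarter bridge output: Vout = (GF * epsilon * Vex) / 4.
Vout = (1.9 * 1680e-6 * 9.3) / 4
Vout = 0.0296856 / 4 V
Vout = 0.0074214 V = 7.4214 mV

7.4214 mV


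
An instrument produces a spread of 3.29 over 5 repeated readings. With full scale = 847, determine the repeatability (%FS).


Repeatability = (spread / full scale) * 100%.
R = (3.29 / 847) * 100
R = 0.388 %FS

0.388 %FS


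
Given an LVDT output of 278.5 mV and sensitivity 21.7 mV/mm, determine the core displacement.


Displacement = Vout / sensitivity.
d = 278.5 / 21.7
d = 12.834 mm

12.834 mm


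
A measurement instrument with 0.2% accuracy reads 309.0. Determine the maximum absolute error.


Absolute error = (accuracy% / 100) * reading.
Error = (0.2 / 100) * 309.0
Error = 0.002 * 309.0
Error = 0.618

0.618


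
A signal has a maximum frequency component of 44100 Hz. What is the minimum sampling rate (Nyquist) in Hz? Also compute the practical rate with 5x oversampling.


By Nyquist theorem, fs_min = 2 * fmax.
fs_min = 2 * 44100 = 88200 Hz
Practical rate = 5 * fs_min = 5 * 88200 = 441000 Hz

fs_min = 88200 Hz, fs_practical = 441000 Hz


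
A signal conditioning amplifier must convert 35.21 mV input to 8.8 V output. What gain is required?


Gain = Vout / Vin (converting to same units).
G = 8.8 V / 35.21 mV
G = 8800.0 mV / 35.21 mV
G = 249.93

249.93


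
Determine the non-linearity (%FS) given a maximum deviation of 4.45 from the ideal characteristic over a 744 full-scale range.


Linearity error = (max deviation / full scale) * 100%.
Linearity = (4.45 / 744) * 100
Linearity = 0.598 %FS

0.598 %FS


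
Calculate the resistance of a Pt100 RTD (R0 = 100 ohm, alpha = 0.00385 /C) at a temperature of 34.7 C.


The RTD equation: Rt = R0 * (1 + alpha * T).
Rt = 100 * (1 + 0.00385 * 34.7)
Rt = 100 * (1 + 0.133595)
Rt = 100 * 1.133595
Rt = 113.36 ohm

113.36 ohm


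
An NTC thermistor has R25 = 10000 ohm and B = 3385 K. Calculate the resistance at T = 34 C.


NTC thermistor equation: Rt = R25 * exp(B * (1/T - 1/T25)).
T in Kelvin: 307.15 K, T25 = 298.15 K
1/T - 1/T25 = 1/307.15 - 1/298.15 = -9.828e-05
B * (1/T - 1/T25) = 3385 * -9.828e-05 = -0.3327
Rt = 10000 * exp(-0.3327) = 7170.1 ohm

7170.1 ohm


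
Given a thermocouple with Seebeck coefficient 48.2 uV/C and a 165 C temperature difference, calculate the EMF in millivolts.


The thermocouple output V = sensitivity * dT.
V = 48.2 uV/C * 165 C
V = 7953.0 uV
V = 7.953 mV

7.953 mV


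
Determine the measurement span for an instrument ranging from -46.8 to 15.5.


Span = upper range - lower range.
Span = 15.5 - (-46.8)
Span = 62.3

62.3


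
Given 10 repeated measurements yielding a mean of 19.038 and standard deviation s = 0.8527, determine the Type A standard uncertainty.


The standard uncertainty for Type A evaluation is u = s / sqrt(n).
u = 0.8527 / sqrt(10)
u = 0.8527 / 3.1623
u = 0.2696

0.2696


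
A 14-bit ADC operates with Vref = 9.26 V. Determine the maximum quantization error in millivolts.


The maximum quantization error is +/- LSB/2.
LSB = Vref / 2^n = 9.26 / 16384 = 0.00056519 V
Max error = LSB / 2 = 0.00056519 / 2 = 0.00028259 V
Max error = 0.2826 mV

0.2826 mV


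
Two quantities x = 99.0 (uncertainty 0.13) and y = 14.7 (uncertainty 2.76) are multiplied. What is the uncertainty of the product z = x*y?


For a product z = x*y, the relative uncertainty is:
uz/z = sqrt((ux/x)^2 + (uy/y)^2)
Relative uncertainties: ux/x = 0.13/99.0 = 0.001313
uy/y = 2.76/14.7 = 0.187755
z = 99.0 * 14.7 = 1455.3
uz = 1455.3 * sqrt(0.001313^2 + 0.187755^2) = 273.247

273.247


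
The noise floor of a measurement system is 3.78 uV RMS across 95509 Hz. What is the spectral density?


Noise spectral density = Vrms / sqrt(BW).
NSD = 3.78 / sqrt(95509)
NSD = 3.78 / 309.0453
NSD = 0.0122 uV/sqrt(Hz)

0.0122 uV/sqrt(Hz)


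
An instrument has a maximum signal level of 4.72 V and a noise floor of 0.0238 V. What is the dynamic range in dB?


Dynamic range = 20 * log10(Vmax / Vnoise).
DR = 20 * log10(4.72 / 0.0238)
DR = 20 * log10(198.32)
DR = 45.95 dB

45.95 dB


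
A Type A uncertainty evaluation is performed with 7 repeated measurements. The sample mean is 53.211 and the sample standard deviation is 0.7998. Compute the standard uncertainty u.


The standard uncertainty for Type A evaluation is u = s / sqrt(n).
u = 0.7998 / sqrt(7)
u = 0.7998 / 2.6458
u = 0.3023

0.3023


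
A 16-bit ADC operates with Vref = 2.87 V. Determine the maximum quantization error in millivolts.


The maximum quantization error is +/- LSB/2.
LSB = Vref / 2^n = 2.87 / 65536 = 4.379e-05 V
Max error = LSB / 2 = 4.379e-05 / 2 = 2.19e-05 V
Max error = 0.0219 mV

0.0219 mV


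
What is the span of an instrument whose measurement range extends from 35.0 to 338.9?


Span = upper range - lower range.
Span = 338.9 - (35.0)
Span = 303.9

303.9


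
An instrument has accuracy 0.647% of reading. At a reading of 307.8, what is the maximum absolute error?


Absolute error = (accuracy% / 100) * reading.
Error = (0.647 / 100) * 307.8
Error = 0.00647 * 307.8
Error = 1.9915

1.9915


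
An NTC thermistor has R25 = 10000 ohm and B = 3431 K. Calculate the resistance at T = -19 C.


NTC thermistor equation: Rt = R25 * exp(B * (1/T - 1/T25)).
T in Kelvin: 254.15 K, T25 = 298.15 K
1/T - 1/T25 = 1/254.15 - 1/298.15 = 0.00058067
B * (1/T - 1/T25) = 3431 * 0.00058067 = 1.9923
Rt = 10000 * exp(1.9923) = 73321.7 ohm

73321.7 ohm


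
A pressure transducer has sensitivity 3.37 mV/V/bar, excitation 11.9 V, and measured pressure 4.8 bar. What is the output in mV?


Output = sensitivity * Vex * P.
Vout = 3.37 * 11.9 * 4.8
Vout = 40.103 * 4.8
Vout = 192.49 mV

192.49 mV


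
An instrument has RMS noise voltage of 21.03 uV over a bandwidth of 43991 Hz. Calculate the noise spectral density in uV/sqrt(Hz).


Noise spectral density = Vrms / sqrt(BW).
NSD = 21.03 / sqrt(43991)
NSD = 21.03 / 209.7403
NSD = 0.1003 uV/sqrt(Hz)

0.1003 uV/sqrt(Hz)


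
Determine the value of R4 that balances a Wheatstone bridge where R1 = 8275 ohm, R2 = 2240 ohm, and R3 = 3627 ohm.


At balance: R1*R4 = R2*R3, so R4 = R2*R3/R1.
R4 = 2240 * 3627 / 8275
R4 = 8124480 / 8275
R4 = 981.81 ohm

981.81 ohm


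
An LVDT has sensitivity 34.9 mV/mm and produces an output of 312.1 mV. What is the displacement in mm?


Displacement = Vout / sensitivity.
d = 312.1 / 34.9
d = 8.943 mm

8.943 mm


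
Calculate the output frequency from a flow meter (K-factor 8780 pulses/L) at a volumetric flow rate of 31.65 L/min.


Frequency = K * Q / 60 (converting L/min to L/s).
f = 8780 * 31.65 / 60
f = 277887.0 / 60
f = 4631.45 Hz

4631.45 Hz


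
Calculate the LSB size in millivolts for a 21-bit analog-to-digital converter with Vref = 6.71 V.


The resolution (LSB) of an ADC is Vref / 2^n.
LSB = 6.71 / 2^21
LSB = 6.71 / 2097152
LSB = 3.2e-06 V = 0.00319958 mV

0.00319958 mV


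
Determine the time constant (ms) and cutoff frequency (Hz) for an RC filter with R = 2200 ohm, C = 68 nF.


Time constant: tau = R * C.
tau = 2200 * 6.80e-08 = 0.0001496 s
tau = 0.1496 ms
Cutoff frequency: fc = 1 / (2*pi*R*C).
fc = 1 / (2*pi*0.0001496) = 1063.87 Hz

tau = 0.1496 ms, fc = 1063.87 Hz


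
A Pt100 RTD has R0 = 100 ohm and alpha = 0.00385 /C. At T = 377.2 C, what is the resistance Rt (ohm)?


The RTD equation: Rt = R0 * (1 + alpha * T).
Rt = 100 * (1 + 0.00385 * 377.2)
Rt = 100 * (1 + 1.45222)
Rt = 100 * 2.45222
Rt = 245.222 ohm

245.222 ohm


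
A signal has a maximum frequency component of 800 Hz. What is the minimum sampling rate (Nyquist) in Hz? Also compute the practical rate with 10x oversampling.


By Nyquist theorem, fs_min = 2 * fmax.
fs_min = 2 * 800 = 1600 Hz
Practical rate = 10 * fs_min = 10 * 1600 = 16000 Hz

fs_min = 1600 Hz, fs_practical = 16000 Hz


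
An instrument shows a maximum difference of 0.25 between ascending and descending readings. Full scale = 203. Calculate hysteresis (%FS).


Hysteresis = (max difference / full scale) * 100%.
H = (0.25 / 203) * 100
H = 0.123 %FS

0.123 %FS


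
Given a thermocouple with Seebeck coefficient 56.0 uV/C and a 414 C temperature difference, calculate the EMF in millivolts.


The thermocouple output V = sensitivity * dT.
V = 56.0 uV/C * 414 C
V = 23184.0 uV
V = 23.184 mV

23.184 mV


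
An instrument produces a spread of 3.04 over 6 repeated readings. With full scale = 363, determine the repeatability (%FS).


Repeatability = (spread / full scale) * 100%.
R = (3.04 / 363) * 100
R = 0.837 %FS

0.837 %FS


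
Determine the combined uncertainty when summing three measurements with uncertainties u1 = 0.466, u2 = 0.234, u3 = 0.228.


For a sum of independent quantities, uc = sqrt(u1^2 + u2^2 + u3^2).
uc = sqrt(0.466^2 + 0.234^2 + 0.228^2)
uc = sqrt(0.217156 + 0.054756 + 0.051984)
uc = 0.5691

0.5691


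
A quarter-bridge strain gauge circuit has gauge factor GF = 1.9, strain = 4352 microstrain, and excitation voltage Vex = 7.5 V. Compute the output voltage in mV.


Quarter bridge output: Vout = (GF * epsilon * Vex) / 4.
Vout = (1.9 * 4352e-6 * 7.5) / 4
Vout = 0.062016 / 4 V
Vout = 0.015504 V = 15.504 mV

15.504 mV


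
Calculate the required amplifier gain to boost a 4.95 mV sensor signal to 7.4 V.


Gain = Vout / Vin (converting to same units).
G = 7.4 V / 4.95 mV
G = 7400.0 mV / 4.95 mV
G = 1494.95

1494.95


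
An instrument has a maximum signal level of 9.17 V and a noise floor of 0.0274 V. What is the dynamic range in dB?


Dynamic range = 20 * log10(Vmax / Vnoise).
DR = 20 * log10(9.17 / 0.0274)
DR = 20 * log10(334.67)
DR = 50.49 dB

50.49 dB


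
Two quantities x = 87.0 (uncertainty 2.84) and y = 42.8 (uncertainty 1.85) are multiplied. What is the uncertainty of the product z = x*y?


For a product z = x*y, the relative uncertainty is:
uz/z = sqrt((ux/x)^2 + (uy/y)^2)
Relative uncertainties: ux/x = 2.84/87.0 = 0.032644
uy/y = 1.85/42.8 = 0.043224
z = 87.0 * 42.8 = 3723.6
uz = 3723.6 * sqrt(0.032644^2 + 0.043224^2) = 201.692

201.692


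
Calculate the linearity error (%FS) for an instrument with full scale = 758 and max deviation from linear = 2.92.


Linearity error = (max deviation / full scale) * 100%.
Linearity = (2.92 / 758) * 100
Linearity = 0.385 %FS

0.385 %FS


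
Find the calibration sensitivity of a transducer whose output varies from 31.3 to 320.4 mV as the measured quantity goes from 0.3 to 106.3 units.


Sensitivity = (y2 - y1) / (x2 - x1).
S = (320.4 - 31.3) / (106.3 - 0.3)
S = 289.1 / 106.0
S = 2.7274 mV/unit

2.7274 mV/unit


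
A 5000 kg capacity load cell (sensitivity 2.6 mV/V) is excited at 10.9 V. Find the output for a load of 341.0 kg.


Vout = rated_output * Vex * (load / capacity).
Vout = 2.6 * 10.9 * (341.0 / 5000)
Vout = 2.6 * 10.9 * 0.0682
Vout = 1.933 mV

1.933 mV


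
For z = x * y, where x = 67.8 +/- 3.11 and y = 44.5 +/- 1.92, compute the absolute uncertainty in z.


For a product z = x*y, the relative uncertainty is:
uz/z = sqrt((ux/x)^2 + (uy/y)^2)
Relative uncertainties: ux/x = 3.11/67.8 = 0.04587
uy/y = 1.92/44.5 = 0.043146
z = 67.8 * 44.5 = 3017.1
uz = 3017.1 * sqrt(0.04587^2 + 0.043146^2) = 189.997

189.997


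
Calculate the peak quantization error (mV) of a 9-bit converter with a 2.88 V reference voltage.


The maximum quantization error is +/- LSB/2.
LSB = Vref / 2^n = 2.88 / 512 = 0.005625 V
Max error = LSB / 2 = 0.005625 / 2 = 0.0028125 V
Max error = 2.8125 mV

2.8125 mV


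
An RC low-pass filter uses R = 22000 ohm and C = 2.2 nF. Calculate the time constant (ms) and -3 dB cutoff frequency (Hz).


Time constant: tau = R * C.
tau = 22000 * 2.20e-09 = 4.84e-05 s
tau = 0.0484 ms
Cutoff frequency: fc = 1 / (2*pi*R*C).
fc = 1 / (2*pi*4.84e-05) = 3288.33 Hz

tau = 0.0484 ms, fc = 3288.33 Hz


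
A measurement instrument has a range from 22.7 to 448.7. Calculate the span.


Span = upper range - lower range.
Span = 448.7 - (22.7)
Span = 426.0

426.0


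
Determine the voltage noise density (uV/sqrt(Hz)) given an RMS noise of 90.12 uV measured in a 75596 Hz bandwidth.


Noise spectral density = Vrms / sqrt(BW).
NSD = 90.12 / sqrt(75596)
NSD = 90.12 / 274.9473
NSD = 0.3278 uV/sqrt(Hz)

0.3278 uV/sqrt(Hz)


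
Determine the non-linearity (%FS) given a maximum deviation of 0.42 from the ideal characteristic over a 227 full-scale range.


Linearity error = (max deviation / full scale) * 100%.
Linearity = (0.42 / 227) * 100
Linearity = 0.185 %FS

0.185 %FS


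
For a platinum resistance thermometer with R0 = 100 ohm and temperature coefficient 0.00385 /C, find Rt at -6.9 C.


The RTD equation: Rt = R0 * (1 + alpha * T).
Rt = 100 * (1 + 0.00385 * -6.9)
Rt = 100 * (1 + -0.026565)
Rt = 100 * 0.973435
Rt = 97.344 ohm

97.344 ohm


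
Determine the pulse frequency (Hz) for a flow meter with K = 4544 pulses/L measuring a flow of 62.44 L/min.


Frequency = K * Q / 60 (converting L/min to L/s).
f = 4544 * 62.44 / 60
f = 283727.36 / 60
f = 4728.79 Hz

4728.79 Hz


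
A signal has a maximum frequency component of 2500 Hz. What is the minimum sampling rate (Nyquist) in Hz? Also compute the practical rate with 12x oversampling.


By Nyquist theorem, fs_min = 2 * fmax.
fs_min = 2 * 2500 = 5000 Hz
Practical rate = 12 * fs_min = 12 * 5000 = 60000 Hz

fs_min = 5000 Hz, fs_practical = 60000 Hz


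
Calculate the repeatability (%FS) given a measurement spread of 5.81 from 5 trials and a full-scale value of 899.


Repeatability = (spread / full scale) * 100%.
R = (5.81 / 899) * 100
R = 0.646 %FS

0.646 %FS


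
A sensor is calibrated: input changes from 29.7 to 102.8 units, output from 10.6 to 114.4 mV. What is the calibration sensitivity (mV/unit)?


Sensitivity = (y2 - y1) / (x2 - x1).
S = (114.4 - 10.6) / (102.8 - 29.7)
S = 103.8 / 73.1
S = 1.42 mV/unit

1.42 mV/unit


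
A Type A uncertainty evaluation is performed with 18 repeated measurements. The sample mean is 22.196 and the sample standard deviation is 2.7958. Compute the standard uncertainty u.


The standard uncertainty for Type A evaluation is u = s / sqrt(n).
u = 2.7958 / sqrt(18)
u = 2.7958 / 4.2426
u = 0.659

0.659


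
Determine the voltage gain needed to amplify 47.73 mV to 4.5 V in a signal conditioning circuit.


Gain = Vout / Vin (converting to same units).
G = 4.5 V / 47.73 mV
G = 4500.0 mV / 47.73 mV
G = 94.28

94.28


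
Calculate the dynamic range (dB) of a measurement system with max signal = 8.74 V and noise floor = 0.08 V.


Dynamic range = 20 * log10(Vmax / Vnoise).
DR = 20 * log10(8.74 / 0.08)
DR = 20 * log10(109.25)
DR = 40.77 dB

40.77 dB


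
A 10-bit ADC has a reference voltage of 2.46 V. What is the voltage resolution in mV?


The resolution (LSB) of an ADC is Vref / 2^n.
LSB = 2.46 / 2^10
LSB = 2.46 / 1024
LSB = 0.00240234 V = 2.40234375 mV

2.40234375 mV


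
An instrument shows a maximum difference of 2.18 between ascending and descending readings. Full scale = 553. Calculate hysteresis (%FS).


Hysteresis = (max difference / full scale) * 100%.
H = (2.18 / 553) * 100
H = 0.394 %FS

0.394 %FS


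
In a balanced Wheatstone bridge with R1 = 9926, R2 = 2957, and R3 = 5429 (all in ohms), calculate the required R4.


At balance: R1*R4 = R2*R3, so R4 = R2*R3/R1.
R4 = 2957 * 5429 / 9926
R4 = 16053553 / 9926
R4 = 1617.32 ohm

1617.32 ohm


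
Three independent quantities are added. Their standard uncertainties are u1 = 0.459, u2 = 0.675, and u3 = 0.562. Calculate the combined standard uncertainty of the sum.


For a sum of independent quantities, uc = sqrt(u1^2 + u2^2 + u3^2).
uc = sqrt(0.459^2 + 0.675^2 + 0.562^2)
uc = sqrt(0.210681 + 0.455625 + 0.315844)
uc = 0.991

0.991


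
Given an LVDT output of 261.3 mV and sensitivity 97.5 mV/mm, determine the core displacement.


Displacement = Vout / sensitivity.
d = 261.3 / 97.5
d = 2.68 mm

2.68 mm


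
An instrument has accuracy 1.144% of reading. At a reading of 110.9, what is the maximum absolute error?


Absolute error = (accuracy% / 100) * reading.
Error = (1.144 / 100) * 110.9
Error = 0.01144 * 110.9
Error = 1.2687

1.2687


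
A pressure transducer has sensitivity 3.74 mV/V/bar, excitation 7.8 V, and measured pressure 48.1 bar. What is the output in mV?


Output = sensitivity * Vex * P.
Vout = 3.74 * 7.8 * 48.1
Vout = 29.172 * 48.1
Vout = 1403.17 mV

1403.17 mV


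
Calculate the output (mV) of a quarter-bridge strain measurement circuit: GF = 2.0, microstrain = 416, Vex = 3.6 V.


Quarter bridge output: Vout = (GF * epsilon * Vex) / 4.
Vout = (2.0 * 416e-6 * 3.6) / 4
Vout = 0.0029952 / 4 V
Vout = 0.0007488 V = 0.7488 mV

0.7488 mV


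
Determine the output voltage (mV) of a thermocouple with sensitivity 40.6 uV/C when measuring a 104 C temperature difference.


The thermocouple output V = sensitivity * dT.
V = 40.6 uV/C * 104 C
V = 4222.4 uV
V = 4.222 mV

4.222 mV


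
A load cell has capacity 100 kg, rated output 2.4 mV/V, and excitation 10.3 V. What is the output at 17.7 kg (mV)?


Vout = rated_output * Vex * (load / capacity).
Vout = 2.4 * 10.3 * (17.7 / 100)
Vout = 2.4 * 10.3 * 0.177
Vout = 4.375 mV

4.375 mV


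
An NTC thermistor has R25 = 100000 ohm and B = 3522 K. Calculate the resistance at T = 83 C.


NTC thermistor equation: Rt = R25 * exp(B * (1/T - 1/T25)).
T in Kelvin: 356.15 K, T25 = 298.15 K
1/T - 1/T25 = 1/356.15 - 1/298.15 = -0.00054621
B * (1/T - 1/T25) = 3522 * -0.00054621 = -1.9238
Rt = 100000 * exp(-1.9238) = 14605.8 ohm

14605.8 ohm


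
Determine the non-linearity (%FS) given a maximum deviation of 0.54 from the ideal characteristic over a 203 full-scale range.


Linearity error = (max deviation / full scale) * 100%.
Linearity = (0.54 / 203) * 100
Linearity = 0.266 %FS

0.266 %FS


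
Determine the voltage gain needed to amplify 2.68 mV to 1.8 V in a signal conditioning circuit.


Gain = Vout / Vin (converting to same units).
G = 1.8 V / 2.68 mV
G = 1800.0 mV / 2.68 mV
G = 671.64

671.64


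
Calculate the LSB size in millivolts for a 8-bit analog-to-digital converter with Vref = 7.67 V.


The resolution (LSB) of an ADC is Vref / 2^n.
LSB = 7.67 / 2^8
LSB = 7.67 / 256
LSB = 0.02996094 V = 29.9609375 mV

29.9609375 mV


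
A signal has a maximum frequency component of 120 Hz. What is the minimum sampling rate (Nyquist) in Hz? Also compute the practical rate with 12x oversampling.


By Nyquist theorem, fs_min = 2 * fmax.
fs_min = 2 * 120 = 240 Hz
Practical rate = 12 * fs_min = 12 * 240 = 2880 Hz

fs_min = 240 Hz, fs_practical = 2880 Hz


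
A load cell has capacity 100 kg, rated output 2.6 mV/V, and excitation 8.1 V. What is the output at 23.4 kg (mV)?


Vout = rated_output * Vex * (load / capacity).
Vout = 2.6 * 8.1 * (23.4 / 100)
Vout = 2.6 * 8.1 * 0.234
Vout = 4.928 mV

4.928 mV


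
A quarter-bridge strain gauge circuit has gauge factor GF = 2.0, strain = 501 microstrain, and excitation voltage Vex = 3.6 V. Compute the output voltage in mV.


Quarter bridge output: Vout = (GF * epsilon * Vex) / 4.
Vout = (2.0 * 501e-6 * 3.6) / 4
Vout = 0.0036072 / 4 V
Vout = 0.0009018 V = 0.9018 mV

0.9018 mV
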